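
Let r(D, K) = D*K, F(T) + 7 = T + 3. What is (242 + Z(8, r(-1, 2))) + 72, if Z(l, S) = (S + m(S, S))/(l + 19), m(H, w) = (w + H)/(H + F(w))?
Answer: 5651/18 ≈ 313.94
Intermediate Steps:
F(T) = -4 + T (F(T) = -7 + (T + 3) = -7 + (3 + T) = -4 + T)
m(H, w) = (H + w)/(-4 + H + w) (m(H, w) = (w + H)/(H + (-4 + w)) = (H + w)/(-4 + H + w))
Z(l, S) = (S + 2*S/(-4 + 2*S))/(19 + l) (Z(l, S) = (S + (S + S)/(-4 + S + S))/(l + 19) = (S + (2*S)/(-4 + 2*S))/(19 + l) = (S + 2*S/(-4 + 2*S))/(19 + l))
(242 + Z(8, r(-1, 2))) + 72 = (242 + (-1*2)*(-1 - 1*2)/((-2 - 1*2)*(19 + 8))) + 72 = (242 - 2*(-1 - 2)/(-2 - 2*27)) + 72 = (242 - 2*1/27*(-3)/(-4)) + 72 = (242 - 2*(-1/4)*1/27*(-3)) + 72 = (242 - 1/18) + 72 = 4355/18 + 72 = 5651/18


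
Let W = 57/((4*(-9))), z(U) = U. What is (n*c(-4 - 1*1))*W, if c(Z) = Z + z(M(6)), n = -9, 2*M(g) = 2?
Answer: -57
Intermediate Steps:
M(g) = 1 (M(g) = (½)*2 = 1)
c(Z) = 1 + Z (c(Z) = Z + 1 = 1 + Z)
W = -19/12 (W = 57/(-36) = 57*(-1/36) = -19/12 ≈ -1.5833)
(n*c(-4 - 1*1))*W = -9*(1 + (-4 - 1*1))*(-19/12) = -9*(1 + (-4 - 1))*(-19/12) = -9*(1 - 5)*(-19/12) = -9*(-4)*(-19/12) = 36*(-19/12) = -57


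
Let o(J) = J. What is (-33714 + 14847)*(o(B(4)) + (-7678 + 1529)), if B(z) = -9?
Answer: 116182986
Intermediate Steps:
(-33714 + 14847)*(o(B(4)) + (-7678 + 1529)) = (-33714 + 14847)*(-9 + (-7678 + 1529)) = -18867*(-9 - 6149) = -18867*(-6158) = 116182986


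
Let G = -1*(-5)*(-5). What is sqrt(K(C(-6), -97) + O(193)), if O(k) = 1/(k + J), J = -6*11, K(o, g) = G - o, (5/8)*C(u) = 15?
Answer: I*sqrt(790194)/127 ≈ 6.9994*I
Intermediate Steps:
G = -25 (G = 5*(-5) = -25)
C(u) = 24 (C(u) = (8/5)*15 = 24)
K(o, g) = -25 - o
J = -66
O(k) = 1/(-66 + k) (O(k) = 1/(k - 66) = 1/(-66 + k))
sqrt(K(C(-6), -97) + O(193)) = sqrt((-25 - 1*24) + 1/(-66 + 193)) = sqrt((-25 - 24) + 1/127) = sqrt(-49 + 1/127) = sqrt(-6222/127) = I*sqrt(790194)/127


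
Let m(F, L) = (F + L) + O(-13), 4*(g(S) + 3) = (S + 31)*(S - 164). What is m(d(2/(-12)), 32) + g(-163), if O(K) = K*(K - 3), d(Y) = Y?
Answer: 66167/6 ≈ 11028.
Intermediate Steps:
g(S) = -3 + (-164 + S)*(31 + S)/4 (g(S) = -3 + ((S + 31)*(S - 164))/4 = -3 + ((31 + S)*(-164 + S))/4 = -3 + ((-164 + S)*(31 + S))/4 = -3 + (-164 + S)*(31 + S)/4)
O(K) = K*(-3 + K)
m(F, L) = 208 + F + L (m(F, L) = (F + L) - 13*(-3 - 13) = (F + L) - 13*(-16) = (F + L) + 208 = 208 + F + L)
m(d(2/(-12)), 32) + g(-163) = (208 + 2/(-12) + 32) + (-1274 - 133/4*(-163) + (¼)*(-163)²) = (208 + 2*(-1/12) + 32) + (-1274 + 21679/4 + (¼)*26569) = (208 - ⅙ + 32) + (-1274 + 21679/4 + 26569/4) = 1439/6 + 10788 = 66167/6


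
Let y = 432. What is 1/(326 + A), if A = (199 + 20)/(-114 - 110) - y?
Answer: -224/23963 ≈ -0.0093477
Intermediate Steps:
A = -96987/224 (A = (199 + 20)/(-114 - 110) - 1*432 = 219/(-224) - 432 = 219*(-1/224) - 432 = -219/224 - 432 = -96987/224 ≈ -432.98)
1/(326 + A) = 1/(326 - 96987/224) = 1/(-23963/224) = -224/23963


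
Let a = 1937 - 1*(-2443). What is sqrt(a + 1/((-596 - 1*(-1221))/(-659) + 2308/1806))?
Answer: sqrt(168569417671527)/196111 ≈ 66.204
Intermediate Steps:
a = 4380 (a = 1937 + 2443 = 4380)
sqrt(a + 1/((-596 - 1*(-1221))/(-659) + 2308/1806)) = sqrt(4380 + 1/((-596 - 1*(-1221))/(-659) + 2308/1806)) = sqrt(4380 + 1/((-596 + 1221)*(-1/659) + 2308*(1/1806))) = sqrt(4380 + 1/(625*(-1/659) + 1154/903)) = sqrt(4380 + 1/(-625/659 + 1154/903)) = sqrt(4380 + 1/(196111/595077)) = sqrt(4380 + 595077/196111) = sqrt(859561257/196111) = sqrt(168569417671527)/196111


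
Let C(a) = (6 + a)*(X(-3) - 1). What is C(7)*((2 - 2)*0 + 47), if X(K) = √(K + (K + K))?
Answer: -611 + 1833*I ≈ -611.0 + 1833.0*I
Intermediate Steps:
X(K) = √3*√K (X(K) = √(K + 2*K) = √(3*K) = √3*√K)
C(a) = (-1 + 3*I)*(6 + a) (C(a) = (6 + a)*(√3*√(-3) - 1) = (6 + a)*(√3*(I*√3) - 1) = (6 + a)*(3*I - 1) = (6 + a)*(-1 + 3*I) = (-1 + 3*I)*(6 + a))
C(7)*((2 - 2)*0 + 47) = (-6 - 1*7 + 18*I + 3*I*7)*((2 - 2)*0 + 47) = (-6 - 7 + 18*I + 21*I)*(0*0 + 47) = (-13 + 39*I)*(0 + 47) = (-13 + 39*I)*47 = -611 + 1833*I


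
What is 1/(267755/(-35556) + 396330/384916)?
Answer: -3421518324/22242818525 ≈ -0.15383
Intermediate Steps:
1/(267755/(-35556) + 396330/384916) = 1/(267755*(-1/35556) + 396330*(1/384916)) = 1/(-267755/35556 + 198165/192458) = 1/(-22242818525/3421518324) = -3421518324/22242818525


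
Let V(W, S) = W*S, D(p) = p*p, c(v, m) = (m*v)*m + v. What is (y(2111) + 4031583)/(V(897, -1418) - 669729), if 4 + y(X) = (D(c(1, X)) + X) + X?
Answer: -3971761960697/388335 ≈ -1.0228e+7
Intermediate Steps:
c(v, m) = v + v*m² (c(v, m) = v*m² + v = v + v*m²)
D(p) = p²
V(W, S) = S*W
y(X) = -4 + (1 + X²)² + 2*X (y(X) = -4 + (((1*(1 + X²))² + X) + X) = -4 + (((1 + X²)² + X) + X) = -4 + ((X + (1 + X²)²) + X) = -4 + ((1 + X²)² + 2*X) = -4 + (1 + X²)² + 2*X)
(y(2111) + 4031583)/(V(897, -1418) - 669729) = ((-4 + (1 + 2111²)² + 2*2111) + 4031583)/(-1418*897 - 669729) = ((-4 + (1 + 4456321)² + 4222) + 4031583)/(-1271946 - 669729) = ((-4 + 4456322² + 4222) + 4031583)/(-1941675) = ((-4 + 19858805767684 + 4222) + 4031583)*(-1/1941675) = (19858805771902 + 4031583)*(-1/1941675) = 19858809803485*(-1/1941675) = -3971761960697/388335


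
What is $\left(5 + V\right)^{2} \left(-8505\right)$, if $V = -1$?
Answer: $-136080$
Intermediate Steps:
$\left(5 + V\right)^{2} \left(-8505\right) = \left(5 - 1\right)^{2} \left(-8505\right) = 4^{2} \left(-8505\right) = 16 \left(-8505\right) = -136080$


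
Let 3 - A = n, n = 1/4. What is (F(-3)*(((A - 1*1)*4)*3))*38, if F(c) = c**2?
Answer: 7182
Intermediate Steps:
n = 1/4 ≈ 0.25000
A = 11/4 (A = 3 - 1*1/4 = 3 - 1/4 = 11/4 ≈ 2.7500)
(F(-3)*(((A - 1*1)*4)*3))*38 = ((-3)**2*(((11/4 - 1*1)*4)*3))*38 = (9*(((11/4 - 1)*4)*3))*38 = (9*(((7/4)*4)*3))*38 = (9*(7*3))*38 = (9*21)*38 = 189*38 = 7182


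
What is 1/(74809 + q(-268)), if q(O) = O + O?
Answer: 1/74273 ≈ 1.3464e-5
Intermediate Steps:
q(O) = 2*O
1/(74809 + q(-268)) = 1/(74809 + 2*(-268)) = 1/(74809 - 536) = 1/74273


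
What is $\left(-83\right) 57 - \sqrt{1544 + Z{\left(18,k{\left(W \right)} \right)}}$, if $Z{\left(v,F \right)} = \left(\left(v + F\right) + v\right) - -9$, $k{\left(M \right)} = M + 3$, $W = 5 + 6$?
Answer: $-4731 - \sqrt{1603} \approx -4771.0$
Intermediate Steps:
$W = 11$
$k{\left(M \right)} = 3 + M$
$Z{\left(v,F \right)} = 9 + F + 2 v$ ($Z{\left(v,F \right)} = \left(\left(F + v\right) + v\right) + 9 = \left(F + 2 v\right) + 9 = 9 + F + 2 v$)
$\left(-83\right) 57 - \sqrt{1544 + Z{\left(18,k{\left(W \right)} \right)}} = \left(-83\right) 57 - \sqrt{1544 + \left(9 + \left(3 + 11\right) + 2 \cdot 18\right)} = -4731 - \sqrt{1544 + \left(9 + 14 + 36\right)} = -4731 - \sqrt{1544 + 59} = -4731 - \sqrt{1603}$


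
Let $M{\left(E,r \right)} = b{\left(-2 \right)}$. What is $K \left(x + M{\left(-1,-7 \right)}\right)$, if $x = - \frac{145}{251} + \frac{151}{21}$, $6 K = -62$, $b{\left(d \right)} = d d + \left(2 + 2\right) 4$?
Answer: $- \frac{4348556}{15813} \approx -275.0$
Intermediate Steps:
$b{\left(d \right)} = 16 + d^{2}$ ($b{\left(d \right)} = d^{2} + 4 \cdot 4 = d^{2} + 16 = 16 + d^{2}$)
$M{\left(E,r \right)} = 20$ ($M{\left(E,r \right)} = 16 + \left(-2\right)^{2} = 16 + 4 = 20$)
$K = - \frac{31}{3}$ ($K = \frac{1}{6} \left(-62\right) = - \frac{31}{3} \approx -10.333$)
$x = \frac{34856}{5271}$ ($x = \left(-145\right) \frac{1}{251} + 151 \cdot \frac{1}{21} = - \frac{145}{251} + \frac{151}{21} = \frac{34856}{5271} \approx 6.6128$)
$K \left(x + M{\left(-1,-7 \right)}\right) = - \frac{31 \left(\frac{34856}{5271} + 20\right)}{3} = \left(- \frac{31}{3}\right) \frac{140276}{5271} = - \frac{4348556}{15813}$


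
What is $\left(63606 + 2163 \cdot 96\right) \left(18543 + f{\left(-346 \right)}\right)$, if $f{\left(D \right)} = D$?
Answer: $4936009038$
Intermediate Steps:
$\left(63606 + 2163 \cdot 96\right) \left(18543 + f{\left(-346 \right)}\right) = \left(63606 + 2163 \cdot 96\right) \left(18543 - 346\right) = \left(63606 + 207648\right) 18197 = 271254 \cdot 18197 = 4936009038$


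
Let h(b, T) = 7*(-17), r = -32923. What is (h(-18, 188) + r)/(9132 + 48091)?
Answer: -33042/57223 ≈ -0.57743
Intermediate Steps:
h(b, T) = -119
(h(-18, 188) + r)/(9132 + 48091) = (-119 - 32923)/(9132 + 48091) = -33042/57223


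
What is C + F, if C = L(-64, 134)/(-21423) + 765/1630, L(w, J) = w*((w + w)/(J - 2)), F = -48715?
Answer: -11227172008231/230468634 ≈ -48715.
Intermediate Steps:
L(w, J) = 2*w²/(-2 + J) (L(w, J) = w*((2*w)/(-2 + J)) = w*(2*w/(-2 + J)) = 2*w²/(-2 + J))
C = 107497079/230468634 (C = (2*(-64)²/(-2 + 134))/(-21423) + 765/1630 = (2*4096/132)*(-1/21423) + 765*(1/1630) = (2*4096*(1/132))*(-1/21423) + 153/326 = (2048/33)*(-1/21423) + 153/326 = -2048/706959 + 153/326 = 107497079/230468634 ≈ 0.46643)
C + F = 107497079/230468634 - 48715 = -11227172008231/230468634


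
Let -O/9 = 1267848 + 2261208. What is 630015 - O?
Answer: 32391519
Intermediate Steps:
O = -31761504 (O = -9*(1267848 + 2261208) = -9*3529056 = -31761504)
630015 - O = 630015 - 1*(-31761504) = 630015 + 31761504 = 32391519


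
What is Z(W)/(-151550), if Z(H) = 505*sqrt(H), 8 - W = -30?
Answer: -101*sqrt(38)/30310 ≈ -0.020541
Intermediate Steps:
W = 38 (W = 8 - 1*(-30) = 8 + 30 = 38)
Z(W)/(-151550) = (505*sqrt(38))/(-151550) = (505*sqrt(38))*(-1/151550) = -101*sqrt(38)/30310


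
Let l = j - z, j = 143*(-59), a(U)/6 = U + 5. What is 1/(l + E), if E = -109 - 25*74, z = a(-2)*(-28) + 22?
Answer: -1/9914 ≈ -0.00010087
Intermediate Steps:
a(U) = 30 + 6*U (a(U) = 6*(U + 5) = 6*(5 + U) = 30 + 6*U)
z = -482 (z = (30 + 6*(-2))*(-28) + 22 = (30 - 12)*(-28) + 22 = 18*(-28) + 22 = -504 + 22 = -482)
j = -8437
l = -7955 (l = -8437 - 1*(-482) = -8437 + 482 = -7955)
E = -1959 (E = -109 - 1850 = -1959)
1/(l + E) = 1/(-7955 - 1959) = 1/(-9914) = -1/9914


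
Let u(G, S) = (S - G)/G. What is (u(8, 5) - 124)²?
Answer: 990025/64 ≈ 15469.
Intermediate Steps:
u(G, S) = (S - G)/G
(u(8, 5) - 124)² = ((5 - 1*8)/8 - 124)² = ((5 - 8)/8 - 124)² = ((⅛)*(-3) - 124)² = (-3/8 - 124)² = (-995/8)² = 990025/64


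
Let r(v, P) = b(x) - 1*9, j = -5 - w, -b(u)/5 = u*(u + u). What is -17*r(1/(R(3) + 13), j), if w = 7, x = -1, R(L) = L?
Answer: 323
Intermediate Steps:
b(u) = -10*u² (b(u) = -5*u*(u + u) = -5*u*2*u = -10*u²)
j = -12 (j = -5 - 1*7 = -5 - 7 = -12)
r(v, P) = -19 (r(v, P) = -10*(-1)² - 1*9 = -10*1 - 9 = -10 - 9 = -19)
-17*r(1/(R(3) + 13), j) = -17*(-19) = 323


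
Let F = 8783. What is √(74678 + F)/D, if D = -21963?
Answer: -√83461/21963 ≈ -0.013154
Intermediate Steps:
√(74678 + F)/D = √(74678 + 8783)/(-21963) = √83461*(-1/21963) = -√83461/21963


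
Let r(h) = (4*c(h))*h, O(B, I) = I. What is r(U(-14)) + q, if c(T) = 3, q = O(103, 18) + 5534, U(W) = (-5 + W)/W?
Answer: 38978/7 ≈ 5568.3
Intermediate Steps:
U(W) = (-5 + W)/W
q = 5552 (q = 18 + 5534 = 5552)
r(h) = 12*h (r(h) = (4*3)*h = 12*h)
r(U(-14)) + q = 12*((-5 - 14)/(-14)) + 5552 = 12*(-1/14*(-19)) + 5552 = 12*(19/14) + 5552 = 114/7 + 5552 = 38978/7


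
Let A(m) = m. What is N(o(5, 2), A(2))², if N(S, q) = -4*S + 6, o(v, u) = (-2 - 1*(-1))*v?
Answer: 676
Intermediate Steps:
o(v, u) = -v (o(v, u) = (-2 + 1)*v = -v)
N(S, q) = 6 - 4*S
N(o(5, 2), A(2))² = (6 - (-4)*5)² = (6 - 4*(-5))² = (6 + 20)² = 26² = 676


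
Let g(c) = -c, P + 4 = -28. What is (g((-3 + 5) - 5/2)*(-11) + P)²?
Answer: 5625/4 ≈ 1406.3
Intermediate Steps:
P = -32 (P = -4 - 28 = -32)
(g((-3 + 5) - 5/2)*(-11) + P)² = (-((-3 + 5) - 5/2)*(-11) - 32)² = (-(2 - 5*½)*(-11) - 32)² = (-(2 - 5/2)*(-11) - 32)² = (-1*(-½)*(-11) - 32)² = ((½)*(-11) - 32)² = (-11/2 - 32)² = (-75/2)² = 5625/4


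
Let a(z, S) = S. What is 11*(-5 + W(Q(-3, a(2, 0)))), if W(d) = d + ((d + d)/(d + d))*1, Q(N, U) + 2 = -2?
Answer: -88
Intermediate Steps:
Q(N, U) = -4 (Q(N, U) = -2 - 2 = -4)
W(d) = 1 + d (W(d) = d + ((2*d)/((2*d)))*1 = d + ((2*d)*(1/(2*d)))*1 = d + 1*1 = d + 1 = 1 + d)
11*(-5 + W(Q(-3, a(2, 0)))) = 11*(-5 + (1 - 4)) = 11*(-5 - 3) = 11*(-8) = -88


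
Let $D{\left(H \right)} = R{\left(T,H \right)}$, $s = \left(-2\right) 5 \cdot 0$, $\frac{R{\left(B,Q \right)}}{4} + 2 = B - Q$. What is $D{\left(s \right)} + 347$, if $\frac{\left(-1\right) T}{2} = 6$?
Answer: $291$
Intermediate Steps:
$T = -12$ ($T = \left(-2\right) 6 = -12$)
$R{\left(B,Q \right)} = -8 - 4 Q + 4 B$ ($R{\left(B,Q \right)} = -8 + 4 \left(B - Q\right) = -8 + \left(- 4 Q + 4 B\right) = -8 - 4 Q + 4 B$)
$s = 0$ ($s = \left(-10\right) 0 = 0$)
$D{\left(H \right)} = -56 - 4 H$ ($D{\left(H \right)} = -8 - 4 H + 4 \left(-12\right) = -8 - 4 H - 48 = -56 - 4 H$)
$D{\left(s \right)} + 347 = \left(-56 - 0\right) + 347 = \left(-56 + 0\right) + 347 = -56 + 347 = 291$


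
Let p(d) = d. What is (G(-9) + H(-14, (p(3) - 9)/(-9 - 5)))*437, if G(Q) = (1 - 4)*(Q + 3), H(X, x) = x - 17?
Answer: 4370/7 ≈ 624.29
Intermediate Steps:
H(X, x) = -17 + x
G(Q) = -9 - 3*Q (G(Q) = -3*(3 + Q) = -9 - 3*Q)
(G(-9) + H(-14, (p(3) - 9)/(-9 - 5)))*437 = ((-9 - 3*(-9)) + (-17 + (3 - 9)/(-9 - 5)))*437 = ((-9 + 27) + (-17 - 6/(-14)))*437 = (18 + (-17 - 6*(-1/14)))*437 = (18 + (-17 + 3/7))*437 = (18 - 116/7)*437 = (10/7)*437 = 4370/7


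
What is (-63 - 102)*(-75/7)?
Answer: 12375/7 ≈ 1767.9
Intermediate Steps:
(-63 - 102)*(-75/7) = -(-12375)/7 = -165*(-75/7) = 12375/7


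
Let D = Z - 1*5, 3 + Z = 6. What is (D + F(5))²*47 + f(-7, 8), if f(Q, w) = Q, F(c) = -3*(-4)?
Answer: 4693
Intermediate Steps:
F(c) = 12
Z = 3 (Z = -3 + 6 = 3)
D = -2 (D = 3 - 1*5 = 3 - 5 = -2)
(D + F(5))²*47 + f(-7, 8) = (-2 + 12)²*47 - 7 = 10²*47 - 7 = 100*47 - 7 = 4700 - 7 = 4693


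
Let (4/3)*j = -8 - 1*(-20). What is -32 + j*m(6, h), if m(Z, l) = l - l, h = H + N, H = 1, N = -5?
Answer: -32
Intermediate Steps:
j = 9 (j = 3*(-8 - 1*(-20))/4 = 3*(-8 + 20)/4 = (¾)*12 = 9)
h = -4 (h = 1 - 5 = -4)
m(Z, l) = 0
-32 + j*m(6, h) = -32 + 9*0 = -32 + 0 = -32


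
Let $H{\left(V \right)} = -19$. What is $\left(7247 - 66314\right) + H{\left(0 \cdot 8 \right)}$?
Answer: $-59086$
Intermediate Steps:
$\left(7247 - 66314\right) + H{\left(0 \cdot 8 \right)} = \left(7247 - 66314\right) - 19 = -59067 - 19 = -59086$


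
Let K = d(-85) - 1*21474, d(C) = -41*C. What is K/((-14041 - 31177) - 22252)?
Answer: 17989/67470 ≈ 0.26662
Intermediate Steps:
K = -17989 (K = -41*(-85) - 1*21474 = 3485 - 21474 = -17989)
K/((-14041 - 31177) - 22252) = -17989/((-14041 - 31177) - 22252) = -17989/(-45218 - 22252) = -17989/(-67470) = -17989*(-1/67470) = 17989/67470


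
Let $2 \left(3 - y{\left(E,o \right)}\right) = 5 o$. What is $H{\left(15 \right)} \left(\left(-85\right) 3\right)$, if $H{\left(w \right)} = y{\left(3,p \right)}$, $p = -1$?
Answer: $- \frac{2805}{2} \approx -1402.5$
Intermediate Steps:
$y{\left(E,o \right)} = 3 - \frac{5 o}{2}$
$H{\left(w \right)} = \frac{11}{2}$ ($H{\left(w \right)} = 3 - - \frac{5}{2} = 3 + \frac{5}{2} = \frac{11}{2}$)
$H{\left(15 \right)} \left(\left(-85\right) 3\right) = \frac{11 \left(\left(-85\right) 3\right)}{2} = \frac{11}{2} \left(-255\right) = - \frac{2805}{2}$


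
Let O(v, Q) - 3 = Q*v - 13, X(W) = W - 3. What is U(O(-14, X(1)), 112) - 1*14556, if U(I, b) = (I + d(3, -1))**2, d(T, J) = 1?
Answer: -14195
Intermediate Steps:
X(W) = -3 + W
O(v, Q) = -10 + Q*v (O(v, Q) = 3 + (Q*v - 13) = 3 + (-13 + Q*v) = -10 + Q*v)
U(I, b) = (1 + I)**2 (U(I, b) = (I + 1)**2 = (1 + I)**2)
U(O(-14, X(1)), 112) - 1*14556 = (1 + (-10 + (-3 + 1)*(-14)))**2 - 1*14556 = (1 + (-10 - 2*(-14)))**2 - 14556 = (1 + (-10 + 28))**2 - 14556 = (1 + 18)**2 - 14556 = 19**2 - 14556 = 361 - 14556 = -14195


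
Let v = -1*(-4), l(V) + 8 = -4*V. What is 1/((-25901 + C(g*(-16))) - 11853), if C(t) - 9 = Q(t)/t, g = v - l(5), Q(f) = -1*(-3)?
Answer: -512/19325443 ≈ -2.6494e-5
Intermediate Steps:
l(V) = -8 - 4*V
v = 4
Q(f) = 3
g = 32 (g = 4 - (-8 - 4*5) = 4 - (-8 - 20) = 4 - 1*(-28) = 4 + 28 = 32)
C(t) = 9 + 3/t
1/((-25901 + C(g*(-16))) - 11853) = 1/((-25901 + (9 + 3/((32*(-16))))) - 11853) = 1/((-25901 + (9 + 3/(-512))) - 11853) = 1/((-25901 + (9 + 3*(-1/512))) - 11853) = 1/((-25901 + (9 - 3/512)) - 11853) = 1/((-25901 + 4605/512) - 11853) = 1/(-13256707/512 - 11853) = 1/(-19325443/512) = -512/19325443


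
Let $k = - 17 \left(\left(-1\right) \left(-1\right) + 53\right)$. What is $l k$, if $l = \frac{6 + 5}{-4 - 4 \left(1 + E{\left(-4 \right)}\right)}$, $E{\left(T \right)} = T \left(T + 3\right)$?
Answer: $\frac{1683}{4} \approx 420.75$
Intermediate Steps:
$E{\left(T \right)} = T \left(3 + T\right)$
$l = - \frac{11}{24}$ ($l = \frac{6 + 5}{-4 - 4 \left(1 - 4 \left(3 - 4\right)\right)} = \frac{11}{-4 - 4 \left(1 - -4\right)} = \frac{11}{-4 - 4 \left(1 + 4\right)} = \frac{11}{-4 - 20} = \frac{11}{-24} = 11 \left(- \frac{1}{24}\right) = - \frac{11}{24} \approx -0.45833$)
$k = -918$ ($k = - 17 \left(1 + 53\right) = \left(-17\right) 54 = -918$)
$l k = \left(- \frac{11}{24}\right) \left(-918\right) = \frac{1683}{4}$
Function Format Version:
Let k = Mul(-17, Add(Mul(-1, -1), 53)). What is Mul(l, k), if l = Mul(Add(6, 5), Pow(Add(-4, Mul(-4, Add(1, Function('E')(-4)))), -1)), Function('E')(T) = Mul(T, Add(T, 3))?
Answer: Rational(1683, 4) ≈ 420.75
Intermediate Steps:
Function('E')(T) = Mul(T, Add(3, T))
l = Rational(-11, 24) (l = Mul(Add(6, 5), Pow(Add(-4, Mul(-4, Add(1, Mul(-4, Add(3, -4))))), -1)) = Mul(11, Pow(Add(-4, Mul(-4, Add(1, Mul(-4, -1)))), -1)) = Mul(11, Pow(Add(-4, Mul(-4, Add(1, 4))), -1)) = Mul(11, Pow(Add(-4, Mul(-4, 5)), -1)) = Mul(11, Pow(Add(-4, -20), -1)) = Mul(11, Pow(-24, -1)) = Mul(11, Rational(-1, 24)) = Rational(-11, 24) ≈ -0.45833)
k = -918 (k = Mul(-17, Add(1, 53)) = Mul(-17, 54) = -918)
Mul(l, k) = Mul(Rational(-11, 24), -918) = Rational(1683, 4)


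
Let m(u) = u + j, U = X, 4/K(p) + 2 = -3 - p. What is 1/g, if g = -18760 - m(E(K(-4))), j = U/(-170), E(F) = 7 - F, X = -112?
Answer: -85/1595591 ≈ -5.3272e-5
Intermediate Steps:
K(p) = 4/(-5 - p) (K(p) = 4/(-2 + (-3 - p)) = 4/(-5 - p))
U = -112
j = 56/85 (j = -112/(-170) = -112*(-1/170) = 56/85 ≈ 0.65882)
m(u) = 56/85 + u (m(u) = u + 56/85 = 56/85 + u)
g = -1595591/85 (g = -18760 - (56/85 + (7 - (-4)/(5 - 4))) = -18760 - (56/85 + (7 - (-4)/1)) = -18760 - (56/85 + (7 - (-4))) = -18760 - (56/85 + (7 - 1*(-4))) = -18760 - (56/85 + (7 + 4)) = -18760 - (56/85 + 11) = -18760 - 1*991/85 = -18760 - 991/85 = -1595591/85 ≈ -18772.)
1/g = 1/(-1595591/85) = -85/1595591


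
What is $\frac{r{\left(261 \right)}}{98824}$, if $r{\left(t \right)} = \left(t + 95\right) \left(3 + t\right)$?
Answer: $\frac{1068}{1123} \approx 0.95102$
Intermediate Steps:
$r{\left(t \right)} = \left(3 + t\right) \left(95 + t\right)$ ($r{\left(t \right)} = \left(95 + t\right) \left(3 + t\right) = \left(3 + t\right) \left(95 + t\right)$)
$\frac{r{\left(261 \right)}}{98824} = \frac{285 + 261^{2} + 98 \cdot 261}{98824} = \left(285 + 68121 + 25578\right) \frac{1}{98824} = 93984 \cdot \frac{1}{98824} = \frac{1068}{1123}$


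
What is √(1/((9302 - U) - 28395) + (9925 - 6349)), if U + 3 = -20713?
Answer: √9419646927/1623 ≈ 59.800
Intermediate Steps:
U = -20716 (U = -3 - 20713 = -20716)
√(1/((9302 - U) - 28395) + (9925 - 6349)) = √(1/((9302 - 1*(-20716)) - 28395) + (9925 - 6349)) = √(1/((9302 + 20716) - 28395) + 3576) = √(1/(30018 - 28395) + 3576) = √(1/1623 + 3576) = √(5803849/1623) = √9419646927/1623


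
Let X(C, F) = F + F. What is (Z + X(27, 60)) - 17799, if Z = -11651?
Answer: -29330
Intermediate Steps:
X(C, F) = 2*F
(Z + X(27, 60)) - 17799 = (-11651 + 2*60) - 17799 = (-11651 + 120) - 17799 = -11531 - 17799 = -29330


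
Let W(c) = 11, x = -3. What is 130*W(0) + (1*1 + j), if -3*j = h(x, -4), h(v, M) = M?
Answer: 4297/3 ≈ 1432.3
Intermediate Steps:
j = 4/3 (j = -1/3*(-4) = 4/3 ≈ 1.3333)
130*W(0) + (1*1 + j) = 130*11 + (1*1 + 4/3) = 1430 + (1 + 4/3) = 1430 + 7/3 = 4297/3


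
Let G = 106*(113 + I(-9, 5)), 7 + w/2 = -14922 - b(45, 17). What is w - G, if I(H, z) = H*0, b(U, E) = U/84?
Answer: -585719/14 ≈ -41837.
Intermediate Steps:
b(U, E) = U/84 (b(U, E) = U*(1/84) = U/84)
I(H, z) = 0
w = -418027/14 (w = -14 + 2*(-14922 - 45/84) = -14 + 2*(-14922 - 1*15/28) = -14 + 2*(-14922 - 15/28) = -14 + 2*(-417831/28) = -14 - 417831/14 = -418027/14 ≈ -29859.)
G = 11978 (G = 106*(113 + 0) = 106*113 = 11978)
w - G = -418027/14 - 1*11978 = -418027/14 - 11978 = -585719/14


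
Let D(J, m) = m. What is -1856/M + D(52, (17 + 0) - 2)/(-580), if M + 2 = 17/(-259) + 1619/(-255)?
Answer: 7108778541/32233268 ≈ 220.54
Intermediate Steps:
M = -555746/66045 (M = -2 + (17/(-259) + 1619/(-255)) = -2 + (17*(-1/259) + 1619*(-1/255)) = -2 + (-17/259 - 1619/255) = -2 - 423656/66045 = -555746/66045 ≈ -8.4147)
-1856/M + D(52, (17 + 0) - 2)/(-580) = -1856/(-555746/66045) + ((17 + 0) - 2)/(-580) = -1856*(-66045/555746) + (17 - 2)*(-1/580) = 61289760/277873 + 15*(-1/580) = 61289760/277873 - 3/116 = 7108778541/32233268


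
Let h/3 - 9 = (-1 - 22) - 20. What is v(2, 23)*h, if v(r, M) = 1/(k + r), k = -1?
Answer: -102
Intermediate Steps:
v(r, M) = 1/(-1 + r)
h = -102 (h = 27 + 3*((-1 - 22) - 20) = 27 + 3*(-23 - 20) = 27 + 3*(-43) = 27 - 129 = -102)
v(2, 23)*h = -102/(-1 + 2) = -102/1 = 1*(-102) = -102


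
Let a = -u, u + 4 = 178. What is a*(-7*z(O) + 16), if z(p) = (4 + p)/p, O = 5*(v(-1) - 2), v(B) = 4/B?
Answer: -8642/5 ≈ -1728.4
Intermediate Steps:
O = -30 (O = 5*(4/(-1) - 2) = 5*(4*(-1) - 2) = 5*(-4 - 2) = 5*(-6) = -30)
u = 174 (u = -4 + 178 = 174)
z(p) = (4 + p)/p
a = -174 (a = -1*174 = -174)
a*(-7*z(O) + 16) = -174*(-7*(4 - 30)/(-30) + 16) = -174*(-(-7)*(-26)/30 + 16) = -174*(-7*13/15 + 16) = -174*(-91/15 + 16) = -174*149/15 = -8642/5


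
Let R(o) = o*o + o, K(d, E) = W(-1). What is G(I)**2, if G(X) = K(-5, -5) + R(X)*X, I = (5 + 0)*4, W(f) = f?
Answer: 70543201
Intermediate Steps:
K(d, E) = -1
R(o) = o + o**2 (R(o) = o**2 + o = o + o**2)
I = 20 (I = 5*4 = 20)
G(X) = -1 + X**2*(1 + X) (G(X) = -1 + (X*(1 + X))*X = -1 + X**2*(1 + X))
G(I)**2 = (-1 + 20**2*(1 + 20))**2 = (-1 + 400*21)**2 = (-1 + 8400)**2 = 8399**2 = 70543201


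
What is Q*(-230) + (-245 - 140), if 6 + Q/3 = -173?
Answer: 123125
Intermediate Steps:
Q = -537 (Q = -18 + 3*(-173) = -18 - 519 = -537)
Q*(-230) + (-245 - 140) = -537*(-230) + (-245 - 140) = 123510 - 385 = 123125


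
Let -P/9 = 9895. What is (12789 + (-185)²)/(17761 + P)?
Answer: -23507/35647 ≈ -0.65944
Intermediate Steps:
P = -89055 (P = -9*9895 = -89055)
(12789 + (-185)²)/(17761 + P) = (12789 + (-185)²)/(17761 - 89055) = (12789 + 34225)/(-71294) = 47014*(-1/71294) = -23507/35647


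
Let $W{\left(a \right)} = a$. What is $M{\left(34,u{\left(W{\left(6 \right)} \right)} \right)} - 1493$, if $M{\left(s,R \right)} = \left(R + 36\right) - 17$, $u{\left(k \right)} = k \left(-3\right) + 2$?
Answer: $-1490$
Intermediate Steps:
$u{\left(k \right)} = 2 - 3 k$ ($u{\left(k \right)} = - 3 k + 2 = 2 - 3 k$)
$M{\left(s,R \right)} = 19 + R$ ($M{\left(s,R \right)} = \left(36 + R\right) - 17 = 19 + R$)
$M{\left(34,u{\left(W{\left(6 \right)} \right)} \right)} - 1493 = \left(19 + \left(2 - 18\right)\right) - 1493 = \left(19 - 16\right) - 1493 = 3 - 1493 = -1490$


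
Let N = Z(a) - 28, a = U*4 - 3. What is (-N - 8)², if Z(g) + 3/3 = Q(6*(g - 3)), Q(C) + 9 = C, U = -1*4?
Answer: 26244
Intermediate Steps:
U = -4
a = -19 (a = -4*4 - 3 = -16 - 3 = -19)
Q(C) = -9 + C
Z(g) = -28 + 6*g (Z(g) = -1 + (-9 + 6*(g - 3)) = -1 + (-9 + 6*(-3 + g)) = -1 + (-9 + (-18 + 6*g)) = -1 + (-27 + 6*g) = -28 + 6*g)
N = -170 (N = (-28 + 6*(-19)) - 28 = (-28 - 114) - 28 = -142 - 28 = -170)
(-N - 8)² = (-1*(-170) - 8)² = (170 - 8)² = 162² = 26244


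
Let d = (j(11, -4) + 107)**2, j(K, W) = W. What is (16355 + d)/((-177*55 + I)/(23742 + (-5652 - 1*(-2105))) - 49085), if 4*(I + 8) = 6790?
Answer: -1089075960/1982559241 ≈ -0.54933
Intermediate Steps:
I = 3379/2 (I = -8 + (1/4)*6790 = -8 + 3395/2 = 3379/2 ≈ 1689.5)
d = 10609 (d = (-4 + 107)**2 = 103**2 = 10609)
(16355 + d)/((-177*55 + I)/(23742 + (-5652 - 1*(-2105))) - 49085) = (16355 + 10609)/((-177*55 + 3379/2)/(23742 + (-5652 - 1*(-2105))) - 49085) = 26964/((-9735 + 3379/2)/(23742 + (-5652 + 2105)) - 49085) = 26964/(-16091/(2*(23742 - 3547)) - 49085) = 26964/(-16091/2/20195 - 49085) = 26964/(-16091/2*1/20195 - 49085) = 26964/(-16091/40390 - 49085) = 26964/(-1982559241/40390) = 26964*(-40390/1982559241) = -1089075960/1982559241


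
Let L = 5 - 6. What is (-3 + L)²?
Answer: 16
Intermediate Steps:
L = -1
(-3 + L)² = (-3 - 1)² = (-4)² = 16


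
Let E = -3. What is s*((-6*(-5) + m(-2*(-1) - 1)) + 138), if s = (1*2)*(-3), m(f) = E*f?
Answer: -990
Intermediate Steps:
m(f) = -3*f
s = -6 (s = 2*(-3) = -6)
s*((-6*(-5) + m(-2*(-1) - 1)) + 138) = -6*((-6*(-5) - 3*(-2*(-1) - 1)) + 138) = -6*((30 - 3*(2 - 1)) + 138) = -6*((30 - 3*1) + 138) = -6*((30 - 3) + 138) = -6*(27 + 138) = -6*165 = -990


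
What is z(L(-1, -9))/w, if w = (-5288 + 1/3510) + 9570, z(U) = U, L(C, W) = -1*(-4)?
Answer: 14040/15029821 ≈ 0.00093414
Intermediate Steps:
L(C, W) = 4
w = 15029821/3510 (w = (-5288 + 1/3510) + 9570 = -18560879/3510 + 9570 = 15029821/3510 ≈ 4282.0)
z(L(-1, -9))/w = 4/(15029821/3510) = 4*(3510/15029821) = 14040/15029821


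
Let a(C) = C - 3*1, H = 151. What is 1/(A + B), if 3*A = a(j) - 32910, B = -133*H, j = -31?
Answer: -3/93193 ≈ -3.2191e-5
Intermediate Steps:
a(C) = -3 + C (a(C) = C - 3 = -3 + C)
B = -20083 (B = -133*151 = -20083)
A = -32944/3 (A = ((-3 - 31) - 32910)/3 = (-34 - 32910)/3 = (⅓)*(-32944) = -32944/3 ≈ -10981.)
1/(A + B) = 1/(-32944/3 - 20083) = 1/(-93193/3) = -3/93193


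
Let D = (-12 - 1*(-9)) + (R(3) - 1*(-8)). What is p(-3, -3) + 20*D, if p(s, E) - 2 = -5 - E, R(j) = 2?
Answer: 140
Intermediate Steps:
p(s, E) = -3 - E (p(s, E) = 2 + (-5 - E) = -3 - E)
D = 7 (D = (-12 - 1*(-9)) + (2 - 1*(-8)) = (-12 + 9) + (2 + 8) = -3 + 10 = 7)
p(-3, -3) + 20*D = (-3 - 1*(-3)) + 20*7 = (-3 + 3) + 140 = 0 + 140 = 140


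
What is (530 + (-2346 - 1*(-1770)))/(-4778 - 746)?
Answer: 23/2762 ≈ 0.0083273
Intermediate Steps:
(530 + (-2346 - 1*(-1770)))/(-4778 - 746) = (530 + (-2346 + 1770))/(-5524) = (530 - 576)*(-1/5524) = -46*(-1/5524) = 23/2762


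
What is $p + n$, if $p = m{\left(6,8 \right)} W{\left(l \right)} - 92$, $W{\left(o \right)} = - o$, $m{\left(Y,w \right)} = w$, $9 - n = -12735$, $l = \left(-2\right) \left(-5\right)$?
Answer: $12572$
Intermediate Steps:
$l = 10$
$n = 12744$ ($n = 9 - -12735 = 9 + 12735 = 12744$)
$p = -172$ ($p = 8 \left(\left(-1\right) 10\right) - 92 = 8 \left(-10\right) - 92 = -80 - 92 = -172$)
$p + n = -172 + 12744 = 12572$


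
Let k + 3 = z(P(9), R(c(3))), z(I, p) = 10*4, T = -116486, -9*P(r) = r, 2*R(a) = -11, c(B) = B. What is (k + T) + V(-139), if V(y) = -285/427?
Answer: -49724008/427 ≈ -1.1645e+5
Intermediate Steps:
R(a) = -11/2 (R(a) = (½)*(-11) = -11/2)
V(y) = -285/427 (V(y) = -285*1/427 = -285/427)
P(r) = -r/9
z(I, p) = 40
k = 37 (k = -3 + 40 = 37)
(k + T) + V(-139) = (37 - 116486) - 285/427 = -116449 - 285/427 = -49724008/427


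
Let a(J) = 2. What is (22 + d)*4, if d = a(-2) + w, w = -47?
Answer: -92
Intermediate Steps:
d = -45 (d = 2 - 47 = -45)
(22 + d)*4 = (22 - 45)*4 = -23*4 = -92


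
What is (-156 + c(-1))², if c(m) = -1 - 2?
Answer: 25281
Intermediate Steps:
c(m) = -3
(-156 + c(-1))² = (-156 - 3)² = (-159)² = 25281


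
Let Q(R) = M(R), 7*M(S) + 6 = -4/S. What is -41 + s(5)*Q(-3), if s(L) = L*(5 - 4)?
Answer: -133/3 ≈ -44.333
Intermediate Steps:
s(L) = L (s(L) = L*1 = L)
M(S) = -6/7 - 4/(7*S) (M(S) = -6/7 + (-4/S)/7 = -6/7 - 4/(7*S))
Q(R) = 2*(-2 - 3*R)/(7*R)
-41 + s(5)*Q(-3) = -41 + 5*((2/7)*(-2 - 3*(-3))/(-3)) = -41 + 5*((2/7)*(-⅓)*(-2 + 9)) = -41 + 5*((2/7)*(-⅓)*7) = -41 + 5*(-⅔) = -41 - 10/3 = -133/3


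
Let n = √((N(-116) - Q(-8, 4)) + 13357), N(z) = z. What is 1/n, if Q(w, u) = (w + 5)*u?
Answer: √13253/13253 ≈ 0.0086865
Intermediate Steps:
Q(w, u) = u*(5 + w) (Q(w, u) = (5 + w)*u = u*(5 + w))
n = √13253 (n = √((-116 - 4*(5 - 8)) + 13357) = √((-116 - 4*(-3)) + 13357) = √((-116 - 1*(-12)) + 13357) = √((-116 + 12) + 13357) = √(-104 + 13357) = √13253 ≈ 115.12)
1/n = 1/(√13253) = √13253/13253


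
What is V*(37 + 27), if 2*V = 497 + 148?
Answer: 20640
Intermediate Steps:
V = 645/2 (V = (497 + 148)/2 = (1/2)*645 = 645/2 ≈ 322.50)
V*(37 + 27) = 645*(37 + 27)/2 = (645/2)*64 = 20640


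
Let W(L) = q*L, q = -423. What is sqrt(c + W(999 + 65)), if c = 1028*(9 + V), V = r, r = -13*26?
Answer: 2*I*sqrt(197071) ≈ 887.85*I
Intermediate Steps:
r = -338
V = -338
c = -338212 (c = 1028*(9 - 338) = 1028*(-329) = -338212)
W(L) = -423*L
sqrt(c + W(999 + 65)) = sqrt(-338212 - 423*(999 + 65)) = sqrt(-338212 - 423*1064) = sqrt(-338212 - 450072) = sqrt(-788284) = 2*I*sqrt(197071)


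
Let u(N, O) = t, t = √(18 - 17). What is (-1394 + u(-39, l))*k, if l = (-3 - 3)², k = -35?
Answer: 48755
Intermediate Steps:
l = 36 (l = (-6)² = 36)
t = 1 (t = √1 = 1)
u(N, O) = 1
(-1394 + u(-39, l))*k = (-1394 + 1)*(-35) = -1393*(-35) = 48755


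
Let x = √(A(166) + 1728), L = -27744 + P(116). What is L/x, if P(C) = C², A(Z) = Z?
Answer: -7144*√1894/947 ≈ -328.31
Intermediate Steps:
L = -14288 (L = -27744 + 116² = -27744 + 13456 = -14288)
x = √1894 (x = √(166 + 1728) = √1894 ≈ 43.520)
L/x = -14288*√1894/1894 = -7144*√1894/947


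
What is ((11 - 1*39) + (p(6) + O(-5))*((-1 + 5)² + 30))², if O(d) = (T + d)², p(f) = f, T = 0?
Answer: 1954404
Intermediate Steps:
O(d) = d² (O(d) = (0 + d)² = d²)
((11 - 1*39) + (p(6) + O(-5))*((-1 + 5)² + 30))² = ((11 - 1*39) + (6 + (-5)²)*((-1 + 5)² + 30))² = ((11 - 39) + (6 + 25)*(4² + 30))² = (-28 + 31*(16 + 30))² = (-28 + 31*46)² = (-28 + 1426)² = 1398² = 1954404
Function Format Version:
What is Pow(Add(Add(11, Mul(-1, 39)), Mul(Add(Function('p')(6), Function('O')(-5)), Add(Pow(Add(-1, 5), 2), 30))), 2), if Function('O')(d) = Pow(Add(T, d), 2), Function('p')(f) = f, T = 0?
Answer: 1954404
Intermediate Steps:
Function('O')(d) = Pow(d, 2) (Function('O')(d) = Pow(Add(0, d), 2) = Pow(d, 2))
Pow(Add(Add(11, Mul(-1, 39)), Mul(Add(Function('p')(6), Function('O')(-5)), Add(Pow(Add(-1, 5), 2), 30))), 2) = Pow(Add(Add(11, Mul(-1, 39)), Mul(Add(6, Pow(-5, 2)), Add(Pow(Add(-1, 5), 2), 30))), 2) = Pow(Add(Add(11, -39), Mul(Add(6, 25), Add(Pow(4, 2), 30))), 2) = Pow(Add(-28, Mul(31, Add(16, 30))), 2) = Pow(Add(-28, Mul(31, 46)), 2) = Pow(Add(-28, 1426), 2) = Pow(1398, 2) = 1954404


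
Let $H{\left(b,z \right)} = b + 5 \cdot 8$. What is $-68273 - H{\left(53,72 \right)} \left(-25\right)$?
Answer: $-65948$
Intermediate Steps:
$H{\left(b,z \right)} = 40 + b$ ($H{\left(b,z \right)} = b + 40 = 40 + b$)
$-68273 - H{\left(53,72 \right)} \left(-25\right) = -68273 - \left(40 + 53\right) \left(-25\right) = -68273 - 93 \left(-25\right) = -68273 - -2325 = -68273 + 2325 = -65948$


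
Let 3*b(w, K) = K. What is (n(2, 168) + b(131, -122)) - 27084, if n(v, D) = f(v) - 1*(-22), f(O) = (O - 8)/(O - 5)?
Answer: -81302/3 ≈ -27101.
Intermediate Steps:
f(O) = (-8 + O)/(-5 + O)
n(v, D) = 22 + (-8 + v)/(-5 + v) (n(v, D) = (-8 + v)/(-5 + v) - 1*(-22) = (-8 + v)/(-5 + v) + 22 = 22 + (-8 + v)/(-5 + v))
b(w, K) = K/3
(n(2, 168) + b(131, -122)) - 27084 = ((-118 + 23*2)/(-5 + 2) + (⅓)*(-122)) - 27084 = ((-118 + 46)/(-3) - 122/3) - 27084 = (-⅓*(-72) - 122/3) - 27084 = (24 - 122/3) - 27084 = -50/3 - 27084 = -81302/3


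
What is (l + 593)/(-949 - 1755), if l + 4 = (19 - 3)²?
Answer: -5/16 ≈ -0.31250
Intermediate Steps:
l = 252 (l = -4 + (19 - 3)² = -4 + 16² = -4 + 256 = 252)
(l + 593)/(-949 - 1755) = (252 + 593)/(-949 - 1755) = 845/(-2704) = 845*(-1/2704) = -5/16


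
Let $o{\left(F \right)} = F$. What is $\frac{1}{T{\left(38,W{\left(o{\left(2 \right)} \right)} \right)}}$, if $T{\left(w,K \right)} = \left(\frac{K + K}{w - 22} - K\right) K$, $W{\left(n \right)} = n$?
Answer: $- \frac{2}{7} \approx -0.28571$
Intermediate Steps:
$T{\left(w,K \right)} = K \left(- K + \frac{2 K}{-22 + w}\right)$ ($T{\left(w,K \right)} = \left(\frac{2 K}{-22 + w} - K\right) K = \left(- K + \frac{2 K}{-22 + w}\right) K = K \left(- K + \frac{2 K}{-22 + w}\right)$)
$\frac{1}{T{\left(38,W{\left(o{\left(2 \right)} \right)} \right)}} = \frac{1}{2^{2} \frac{1}{-22 + 38} \left(24 - 38\right)} = \frac{1}{4 \cdot \frac{1}{16} \left(24 - 38\right)} = \frac{1}{4 \cdot \frac{1}{16} \left(-14\right)} = \frac{1}{- \frac{7}{2}} = - \frac{2}{7}$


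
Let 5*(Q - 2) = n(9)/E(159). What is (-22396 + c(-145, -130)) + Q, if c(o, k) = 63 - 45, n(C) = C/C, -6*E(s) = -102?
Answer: -1901959/85 ≈ -22376.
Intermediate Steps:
E(s) = 17 (E(s) = -1/6*(-102) = 17)
n(C) = 1
c(o, k) = 18
Q = 171/85 (Q = 2 + (1/17)/5 = 2 + (1*(1/17))/5 = 2 + (1/5)*(1/17) = 2 + 1/85 = 171/85 ≈ 2.0118)
(-22396 + c(-145, -130)) + Q = (-22396 + 18) + 171/85 = -22378 + 171/85 = -1901959/85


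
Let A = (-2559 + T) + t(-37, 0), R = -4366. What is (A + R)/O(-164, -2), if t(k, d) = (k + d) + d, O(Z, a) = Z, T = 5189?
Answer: 1773/164 ≈ 10.811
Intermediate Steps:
t(k, d) = k + 2*d (t(k, d) = (d + k) + d = k + 2*d)
A = 2593 (A = (-2559 + 5189) + (-37 + 2*0) = 2630 + (-37 + 0) = 2630 - 37 = 2593)
(A + R)/O(-164, -2) = (2593 - 4366)/(-164) = -1773*(-1/164) = 1773/164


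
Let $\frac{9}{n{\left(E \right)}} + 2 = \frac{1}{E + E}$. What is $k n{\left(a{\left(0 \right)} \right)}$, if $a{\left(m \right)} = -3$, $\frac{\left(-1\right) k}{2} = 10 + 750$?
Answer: $\frac{82080}{13} \approx 6313.8$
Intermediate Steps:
$k = -1520$ ($k = - 2 \left(10 + 750\right) = \left(-2\right) 760 = -1520$)
$n{\left(E \right)} = \frac{9}{-2 + \frac{1}{2 E}}$ ($n{\left(E \right)} = \frac{9}{-2 + \frac{1}{E + E}} = \frac{9}{-2 + \frac{1}{2 E}}$)
$k n{\left(a{\left(0 \right)} \right)} = - 1520 \left(\left(-18\right) \left(-3\right) \frac{1}{-1 + 4 \left(-3\right)}\right) = - 1520 \left(\left(-18\right) \left(-3\right) \frac{1}{-1 - 12}\right) = - 1520 \left(\left(-18\right) \left(-3\right) \frac{1}{-13}\right) = - 1520 \left(\left(-18\right) \left(-3\right) \left(- \frac{1}{13}\right)\right) = \left(-1520\right) \left(- \frac{54}{13}\right) = \frac{82080}{13}$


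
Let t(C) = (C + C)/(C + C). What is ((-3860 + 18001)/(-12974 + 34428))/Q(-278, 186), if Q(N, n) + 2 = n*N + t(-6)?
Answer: -14141/1109364886 ≈ -1.2747e-5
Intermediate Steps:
t(C) = 1 (t(C) = (2*C)/((2*C)) = (2*C)*(1/(2*C)) = 1)
Q(N, n) = -1 + N*n (Q(N, n) = -2 + (n*N + 1) = -2 + (N*n + 1) = -2 + (1 + N*n) = -1 + N*n)
((-3860 + 18001)/(-12974 + 34428))/Q(-278, 186) = ((-3860 + 18001)/(-12974 + 34428))/(-1 - 278*186) = (14141/21454)/(-1 - 51708) = (14141*(1/21454))/(-51709) = (14141/21454)*(-1/51709) = -14141/1109364886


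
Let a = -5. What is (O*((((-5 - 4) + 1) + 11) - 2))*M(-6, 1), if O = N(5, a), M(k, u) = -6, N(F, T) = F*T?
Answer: 150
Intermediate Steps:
O = -25 (O = 5*(-5) = -25)
(O*((((-5 - 4) + 1) + 11) - 2))*M(-6, 1) = -25*((((-5 - 4) + 1) + 11) - 2)*(-6) = -25*(((-9 + 1) + 11) - 2)*(-6) = -25*((-8 + 11) - 2)*(-6) = -25*(3 - 2)*(-6) = -25*1*(-6) = -25*(-6) = 150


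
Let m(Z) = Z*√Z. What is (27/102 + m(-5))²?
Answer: (9 - 170*I*√5)²/1156 ≈ -124.93 - 5.919*I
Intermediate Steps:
m(Z) = Z^(3/2)
(27/102 + m(-5))² = (27/102 + (-5)^(3/2))² = (27*(1/102) - 5*I*√5)² = (9/34 - 5*I*√5)²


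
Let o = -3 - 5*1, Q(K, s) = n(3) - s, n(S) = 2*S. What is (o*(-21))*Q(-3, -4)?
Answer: 1680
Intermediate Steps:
Q(K, s) = 6 - s (Q(K, s) = 2*3 - s = 6 - s)
o = -8 (o = -3 - 5 = -8)
(o*(-21))*Q(-3, -4) = (-8*(-21))*(6 - 1*(-4)) = 168*(6 + 4) = 168*10 = 1680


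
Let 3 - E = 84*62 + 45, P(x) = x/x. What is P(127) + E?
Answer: -5249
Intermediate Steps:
P(x) = 1
E = -5250 (E = 3 - (84*62 + 45) = 3 - (5208 + 45) = 3 - 1*5253 = 3 - 5253 = -5250)
P(127) + E = 1 - 5250 = -5249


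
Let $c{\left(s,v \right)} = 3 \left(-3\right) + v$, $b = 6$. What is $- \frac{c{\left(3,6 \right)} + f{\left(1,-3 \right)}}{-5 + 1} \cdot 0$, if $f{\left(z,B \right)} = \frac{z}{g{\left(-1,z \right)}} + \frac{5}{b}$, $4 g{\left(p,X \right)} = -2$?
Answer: $0$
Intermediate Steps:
$g{\left(p,X \right)} = - \frac{1}{2}$ ($g{\left(p,X \right)} = \frac{1}{4} \left(-2\right) = - \frac{1}{2}$)
$f{\left(z,B \right)} = \frac{5}{6} - 2 z$ ($f{\left(z,B \right)} = \frac{z}{- \frac{1}{2}} + \frac{5}{6} = z \left(-2\right) + 5 \cdot \frac{1}{6} = - 2 z + \frac{5}{6} = \frac{5}{6} - 2 z$)
$c{\left(s,v \right)} = -9 + v$
$- \frac{c{\left(3,6 \right)} + f{\left(1,-3 \right)}}{-5 + 1} \cdot 0 = - \frac{\left(-9 + 6\right) + \left(\frac{5}{6} - 2\right)}{-5 + 1} \cdot 0 = - \frac{-3 + \left(\frac{5}{6} - 2\right)}{-4} \cdot 0 = - \frac{\left(-3 - \frac{7}{6}\right) \left(-1\right)}{4} \cdot 0 = - \frac{\left(-25\right) \left(-1\right)}{6 \cdot 4} \cdot 0 = \left(-1\right) \frac{25}{24} \cdot 0 = \left(- \frac{25}{24}\right) 0 = 0$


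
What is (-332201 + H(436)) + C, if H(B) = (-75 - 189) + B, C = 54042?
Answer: -277987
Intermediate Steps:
H(B) = -264 + B
(-332201 + H(436)) + C = (-332201 + (-264 + 436)) + 54042 = (-332201 + 172) + 54042 = -332029 + 54042 = -277987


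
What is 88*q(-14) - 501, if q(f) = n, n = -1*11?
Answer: -1469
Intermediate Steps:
n = -11
q(f) = -11
88*q(-14) - 501 = 88*(-11) - 501 = -968 - 501 = -1469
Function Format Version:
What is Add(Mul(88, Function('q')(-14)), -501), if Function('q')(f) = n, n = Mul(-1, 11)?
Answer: -1469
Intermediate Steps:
n = -11
Function('q')(f) = -11
Add(Mul(88, Function('q')(-14)), -501) = Add(Mul(88, -11), -501) = Add(-968, -501) = -1469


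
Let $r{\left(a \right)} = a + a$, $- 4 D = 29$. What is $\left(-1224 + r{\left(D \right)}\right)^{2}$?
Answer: $\frac{6135529}{4} \approx 1.5339 \cdot 10^{6}$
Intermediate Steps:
$D = - \frac{29}{4}$ ($D = \left(- \frac{1}{4}\right) 29 = - \frac{29}{4} \approx -7.25$)
$r{\left(a \right)} = 2 a$
$\left(-1224 + r{\left(D \right)}\right)^{2} = \left(-1224 + 2 \left(- \frac{29}{4}\right)\right)^{2} = \left(-1224 - \frac{29}{2}\right)^{2} = \left(- \frac{2477}{2}\right)^{2} = \frac{6135529}{4}$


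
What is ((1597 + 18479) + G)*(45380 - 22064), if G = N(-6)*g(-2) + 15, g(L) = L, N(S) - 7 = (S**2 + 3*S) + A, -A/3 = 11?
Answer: 468814812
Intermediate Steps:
A = -33 (A = -3*11 = -33)
N(S) = -26 + S**2 + 3*S (N(S) = 7 + ((S**2 + 3*S) - 33) = 7 + (-33 + S**2 + 3*S) = -26 + S**2 + 3*S)
G = 31 (G = (-26 + (-6)**2 + 3*(-6))*(-2) + 15 = (-26 + 36 - 18)*(-2) + 15 = -8*(-2) + 15 = 16 + 15 = 31)
((1597 + 18479) + G)*(45380 - 22064) = ((1597 + 18479) + 31)*(45380 - 22064) = (20076 + 31)*23316 = 20107*23316 = 468814812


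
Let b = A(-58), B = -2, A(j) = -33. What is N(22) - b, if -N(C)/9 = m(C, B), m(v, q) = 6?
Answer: -21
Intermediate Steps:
N(C) = -54 (N(C) = -9*6 = -54)
b = -33
N(22) - b = -54 - 1*(-33) = -54 + 33 = -21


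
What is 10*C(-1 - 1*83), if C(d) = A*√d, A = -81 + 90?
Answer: 180*I*√21 ≈ 824.86*I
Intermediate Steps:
A = 9
C(d) = 9*√d
10*C(-1 - 1*83) = 10*(9*√(-1 - 1*83)) = 10*(9*√(-1 - 83)) = 10*(9*√(-84)) = 10*(9*(2*I*√21)) = 10*(18*I*√21) = 180*I*√21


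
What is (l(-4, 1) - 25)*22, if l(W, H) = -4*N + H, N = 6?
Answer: -1056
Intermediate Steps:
l(W, H) = -24 + H (l(W, H) = -4*6 + H = -24 + H)
(l(-4, 1) - 25)*22 = ((-24 + 1) - 25)*22 = (-23 - 25)*22 = -48*22 = -1056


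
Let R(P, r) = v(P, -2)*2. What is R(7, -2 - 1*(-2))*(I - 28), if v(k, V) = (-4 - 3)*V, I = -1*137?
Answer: -4620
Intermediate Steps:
I = -137
v(k, V) = -7*V
R(P, r) = 28 (R(P, r) = -7*(-2)*2 = 14*2 = 28)
R(7, -2 - 1*(-2))*(I - 28) = 28*(-137 - 28) = 28*(-165) = -4620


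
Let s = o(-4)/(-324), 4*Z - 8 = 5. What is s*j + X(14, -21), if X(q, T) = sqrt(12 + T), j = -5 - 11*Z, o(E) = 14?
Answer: 1141/648 + 3*I ≈ 1.7608 + 3.0*I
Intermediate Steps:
Z = 13/4 (Z = 2 + (1/4)*5 = 2 + 5/4 = 13/4 ≈ 3.2500)
s = -7/162 (s = 14/(-324) = 14*(-1/324) = -7/162 ≈ -0.043210)
j = -163/4 (j = -5 - 11*13/4 = -5 - 143/4 = -163/4 ≈ -40.750)
s*j + X(14, -21) = -7/162*(-163/4) + sqrt(12 - 21) = 1141/648 + sqrt(-9) = 1141/648 + 3*I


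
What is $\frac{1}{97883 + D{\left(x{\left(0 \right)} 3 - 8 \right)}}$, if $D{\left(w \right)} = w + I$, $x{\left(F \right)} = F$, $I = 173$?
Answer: $\frac{1}{98048} \approx 1.0199 \cdot 10^{-5}$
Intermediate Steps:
$D{\left(w \right)} = 173 + w$ ($D{\left(w \right)} = w + 173 = 173 + w$)
$\frac{1}{97883 + D{\left(x{\left(0 \right)} 3 - 8 \right)}} = \frac{1}{97883 + \left(173 + \left(0 \cdot 3 - 8\right)\right)} = \frac{1}{97883 + \left(173 + \left(0 - 8\right)\right)} = \frac{1}{97883 + \left(173 - 8\right)} = \frac{1}{97883 + 165} = \frac{1}{98048}$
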